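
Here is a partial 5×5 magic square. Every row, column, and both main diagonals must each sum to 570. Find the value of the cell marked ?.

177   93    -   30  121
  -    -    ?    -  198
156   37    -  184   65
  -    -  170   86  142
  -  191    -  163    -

Row 1 must total 570; the given cells sum to 421, so (1,3) = 149.
Using row 3: 156 + 37 + 184 + 65 + ? → (3,3) = 570 − 442 = 128.
Using column 4: 30 + 184 + 86 + 163 + ? → (2,4) = 570 − 463 = 107.
Column 5: 121 + 198 + 65 + 142 + ? = 570, so (5,5) = 44.
Using main diagonal: 177 + 128 + 86 + 44 + ? → (2,2) = 570 − 435 = 135.
From column 2, 570 − (93 + 135 + 37 + 191) gives (4,2) = 114.
Anti-diagonal must total 570; the given cells sum to 470, so (5,1) = 100.
Row 4: 114 + 170 + 86 + 142 + ? = 570, so (4,1) = 58.
Row 5: 100 + 191 + 163 + 44 + ? = 570, so (5,3) = 72.
The remaining cell in column 1 is (2,1) = 570 − 491 = 79.
Using column 3: 149 + 128 + 170 + 72 + ? → (2,3) = 570 − 519 = 51.

51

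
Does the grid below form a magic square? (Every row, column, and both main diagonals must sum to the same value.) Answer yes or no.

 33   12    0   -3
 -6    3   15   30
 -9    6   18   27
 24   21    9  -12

Row 1: 33 + 12 + 0 + (-3) = 42.
Row 2: -6 + 3 + 15 + 30 = 42.
Row 3: -9 + 6 + 18 + 27 = 42.
Row 4: 24 + 21 + 9 + (-12) = 42.
Column 1: 33 + (-6) + (-9) + 24 = 42.
Column 2: 12 + 3 + 6 + 21 = 42.
Column 3: 0 + 15 + 18 + 9 = 42.
Column 4: -3 + 30 + 27 + (-12) = 42.
Main diagonal: 33 + 3 + 18 + (-12) = 42.
Anti-diagonal: -3 + 15 + 6 + 24 = 42.
All lines sum to 42.

Yes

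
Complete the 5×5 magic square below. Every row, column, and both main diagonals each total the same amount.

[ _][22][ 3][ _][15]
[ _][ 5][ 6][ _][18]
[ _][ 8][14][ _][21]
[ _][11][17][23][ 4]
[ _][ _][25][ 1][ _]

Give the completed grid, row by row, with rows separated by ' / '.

16 22 3 9 15 / 24 5 6 12 18 / 2 8 14 20 21 / 10 11 17 23 4 / 13 19 25 1 7

Column 3 is already complete: 3 + 6 + 14 + 17 + 25 = 65, so that is the magic constant.
Row 4 must total 65; the given cells sum to 55, so (4,1) = 10.
Column 2: 22 + 5 + 8 + 11 + ? = 65, so (5,2) = 19.
Column 5 must total 65; the given cells sum to 58, so (5,5) = 7.
From main diagonal, 65 − (5 + 14 + 23 + 7) gives (1,1) = 16.
Row 1: 16 + 22 + 3 + 15 + ? = 65, so (1,4) = 9.
From row 5, 65 − (19 + 25 + 1 + 7) gives (5,1) = 13.
From anti-diagonal, 65 − (15 + 14 + 11 + 13) gives (2,4) = 12.
The remaining cell in row 2 is (2,1) = 65 − 41 = 24.
From column 1, 65 − (16 + 24 + 10 + 13) gives (3,1) = 2.
Column 4 must total 65; the given cells sum to 45, so (3,4) = 20.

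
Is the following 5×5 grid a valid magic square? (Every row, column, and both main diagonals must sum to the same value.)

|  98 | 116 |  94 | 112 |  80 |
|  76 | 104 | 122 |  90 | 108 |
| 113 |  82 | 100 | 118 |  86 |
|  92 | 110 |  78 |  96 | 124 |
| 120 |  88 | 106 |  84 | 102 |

Row 1: 98 + 116 + 94 + 112 + 80 = 500.
Row 2: 76 + 104 + 122 + 90 + 108 = 500.
Row 3: 113 + 82 + 100 + 118 + 86 = 499.
Row 4: 92 + 110 + 78 + 96 + 124 = 500.
Row 5: 120 + 88 + 106 + 84 + 102 = 500.
Column 1: 98 + 76 + 113 + 92 + 120 = 499.
Column 2: 116 + 104 + 82 + 110 + 88 = 500.
Column 3: 94 + 122 + 100 + 78 + 106 = 500.
Column 4: 112 + 90 + 118 + 96 + 84 = 500.
Column 5: 80 + 108 + 86 + 124 + 102 = 500.
Main diagonal: 98 + 104 + 100 + 96 + 102 = 500.
Anti-diagonal: 80 + 90 + 100 + 110 + 120 = 500.

No — anti-diagonal sums to 500 but column 1 sums to 499.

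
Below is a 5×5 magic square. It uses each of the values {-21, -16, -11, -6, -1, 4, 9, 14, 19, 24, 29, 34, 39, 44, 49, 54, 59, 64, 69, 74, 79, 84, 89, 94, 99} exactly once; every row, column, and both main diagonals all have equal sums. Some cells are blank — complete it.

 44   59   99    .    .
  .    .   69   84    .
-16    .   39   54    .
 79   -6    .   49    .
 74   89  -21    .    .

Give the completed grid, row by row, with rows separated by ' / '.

44 59 99 -11 4 / 14 29 69 84 -1 / -16 24 39 54 94 / 79 -6 9 49 64 / 74 89 -21 19 34

The 25 entries sum to 975, so each line sums to 975/5 = 195.
From column 1, 195 − (44 + (-16) + 79 + 74) gives (2,1) = 14.
Column 3 needs 195; the known cells sum to 186, so (4,3) = 9.
Anti-diagonal needs 195; the known cells sum to 191, so (1,5) = 4.
The remaining cell in row 1 is (1,4) = 195 − 206 = -11.
Row 4 needs 195; the known cells sum to 131, so (4,5) = 64.
The remaining cell in column 4 is (5,4) = 195 − 176 = 19.
Row 5 needs 195; the known cells sum to 161, so (5,5) = 34.
The remaining cell in main diagonal is (2,2) = 195 − 166 = 29.
The remaining cell in row 2 is (2,5) = 195 − 196 = -1.
The remaining cell in column 2 is (3,2) = 195 − 171 = 24.
Column 5 needs 195; the known cells sum to 101, so (3,5) = 94.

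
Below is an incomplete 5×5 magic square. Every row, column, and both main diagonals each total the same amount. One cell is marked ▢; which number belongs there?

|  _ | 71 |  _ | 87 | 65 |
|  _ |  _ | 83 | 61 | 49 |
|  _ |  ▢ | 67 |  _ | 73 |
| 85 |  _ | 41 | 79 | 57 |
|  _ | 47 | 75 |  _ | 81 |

89

Column 5 is complete and sums to 325; that is the magic constant.
Row 4 must total 325; the given cells sum to 262, so (4,2) = 63.
The remaining cell in column 3 is (1,3) = 325 − 266 = 59.
Anti-diagonal: 65 + 61 + 67 + 63 + ? = 325, so (5,1) = 69.
Row 1 needs 325; the known cells sum to 282, so (1,1) = 43.
Using row 5: 69 + 47 + 75 + 81 + ? → (5,4) = 325 − 272 = 53.
From column 4, 325 − (87 + 61 + 79 + 53) gives (3,4) = 45.
Main diagonal: 43 + 67 + 79 + 81 + ? = 325, so (2,2) = 55.
Row 2 must total 325; the given cells sum to 248, so (2,1) = 77.
From column 1, 325 − (43 + 77 + 85 + 69) gives (3,1) = 51.
Column 2 needs 325; the known cells sum to 236, so (3,2) = 89.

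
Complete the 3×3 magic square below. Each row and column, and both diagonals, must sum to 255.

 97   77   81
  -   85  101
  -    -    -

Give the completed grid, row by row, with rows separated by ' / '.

97 77 81 / 69 85 101 / 89 93 73

The remaining cell in row 2 is (2,1) = 255 − 186 = 69.
The remaining cell in column 1 is (3,1) = 255 − 166 = 89.
From column 2, 255 − (77 + 85) gives (3,2) = 93.
Column 3 must total 255; the given cells sum to 182, so (3,3) = 73.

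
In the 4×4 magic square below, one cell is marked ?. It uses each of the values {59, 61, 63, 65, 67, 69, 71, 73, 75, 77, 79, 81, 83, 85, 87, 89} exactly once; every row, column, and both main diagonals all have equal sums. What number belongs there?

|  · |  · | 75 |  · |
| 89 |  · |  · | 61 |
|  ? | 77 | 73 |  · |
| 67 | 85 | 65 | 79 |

59

The 16 entries sum to 1184, so each line sums to 1184/4 = 296.
The remaining cell in column 3 is (2,3) = 296 − 213 = 83.
The remaining cell in anti-diagonal is (1,4) = 296 − 227 = 69.
The remaining cell in row 2 is (2,2) = 296 − 233 = 63.
The remaining cell in column 2 is (1,2) = 296 − 225 = 71.
The remaining cell in column 4 is (3,4) = 296 − 209 = 87.
Using main diagonal: 63 + 73 + 79 + ? → (1,1) = 296 − 215 = 81.
From row 3, 296 − (77 + 73 + 87) gives (3,1) = 59.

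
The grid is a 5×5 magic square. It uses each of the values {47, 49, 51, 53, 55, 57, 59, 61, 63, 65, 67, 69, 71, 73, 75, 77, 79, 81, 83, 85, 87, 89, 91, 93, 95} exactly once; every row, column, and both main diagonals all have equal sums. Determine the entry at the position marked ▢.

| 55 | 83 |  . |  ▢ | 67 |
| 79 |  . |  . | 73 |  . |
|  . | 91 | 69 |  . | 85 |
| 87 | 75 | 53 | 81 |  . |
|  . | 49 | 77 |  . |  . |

The 25 entries sum to 1775, so each line sums to 1775/5 = 355.
Row 4 needs 355; the known cells sum to 296, so (4,5) = 59.
Column 2 needs 355; the known cells sum to 298, so (2,2) = 57.
From main diagonal, 355 − (55 + 57 + 69 + 81) gives (5,5) = 93.
The remaining cell in anti-diagonal is (5,1) = 355 − 284 = 71.
Row 5 must total 355; the given cells sum to 290, so (5,4) = 65.
Using column 1: 55 + 79 + 87 + 71 + ? → (3,1) = 355 − 292 = 63.
Column 5 must total 355; the given cells sum to 304, so (2,5) = 51.
The remaining cell in row 2 is (2,3) = 355 − 260 = 95.
From row 3, 355 − (63 + 91 + 69 + 85) gives (3,4) = 47.
From column 3, 355 − (95 + 69 + 53 + 77) gives (1,3) = 61.
Column 4: 73 + 47 + 81 + 65 + ? = 355, so (1,4) = 89.

89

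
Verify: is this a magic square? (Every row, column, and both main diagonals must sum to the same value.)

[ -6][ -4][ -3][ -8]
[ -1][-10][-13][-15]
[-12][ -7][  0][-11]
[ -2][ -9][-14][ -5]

No — column 3 sums to -30 but row 1 sums to -21.

Row 1: -6 + (-4) + (-3) + (-8) = -21.
Row 2: -1 + (-10) + (-13) + (-15) = -39.
Row 3: -12 + (-7) + 0 + (-11) = -30.
Row 4: -2 + (-9) + (-14) + (-5) = -30.
Column 1: -6 + (-1) + (-12) + (-2) = -21.
Column 2: -4 + (-10) + (-7) + (-9) = -30.
Column 3: -3 + (-13) + 0 + (-14) = -30.
Column 4: -8 + (-15) + (-11) + (-5) = -39.
Main diagonal: -6 + (-10) + 0 + (-5) = -21.
Anti-diagonal: -8 + (-13) + (-7) + (-2) = -30.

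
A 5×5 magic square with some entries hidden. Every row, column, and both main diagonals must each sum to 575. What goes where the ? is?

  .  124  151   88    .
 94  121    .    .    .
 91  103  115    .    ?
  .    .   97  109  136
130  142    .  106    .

The remaining cell in column 2 is (4,2) = 575 − 490 = 85.
The remaining cell in row 4 is (4,1) = 575 − 427 = 148.
The remaining cell in column 1 is (1,1) = 575 − 463 = 112.
Main diagonal needs 575; the known cells sum to 457, so (5,5) = 118.
Row 1 needs 575; the known cells sum to 475, so (1,5) = 100.
The remaining cell in row 5 is (5,3) = 575 − 496 = 79.
Column 3 needs 575; the known cells sum to 442, so (2,3) = 133.
The remaining cell in anti-diagonal is (2,4) = 575 − 430 = 145.
Row 2: 94 + 121 + 133 + 145 + ? = 575, so (2,5) = 82.
The remaining cell in column 4 is (3,4) = 575 − 448 = 127.
Column 5 must total 575; the given cells sum to 436, so (3,5) = 139.

139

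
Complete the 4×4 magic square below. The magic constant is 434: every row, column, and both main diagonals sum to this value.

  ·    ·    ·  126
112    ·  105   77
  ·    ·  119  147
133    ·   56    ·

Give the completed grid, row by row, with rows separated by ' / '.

91 63 154 126 / 112 140 105 77 / 98 70 119 147 / 133 161 56 84

Using row 2: 112 + 105 + 77 + ? → (2,2) = 434 − 294 = 140.
Column 3 must total 434; the given cells sum to 280, so (1,3) = 154.
Column 4 needs 434; the known cells sum to 350, so (4,4) = 84.
Main diagonal: 140 + 119 + 84 + ? = 434, so (1,1) = 91.
From anti-diagonal, 434 − (126 + 105 + 133) gives (3,2) = 70.
From row 1, 434 − (91 + 154 + 126) gives (1,2) = 63.
Row 3: 70 + 119 + 147 + ? = 434, so (3,1) = 98.
The remaining cell in row 4 is (4,2) = 434 − 273 = 161.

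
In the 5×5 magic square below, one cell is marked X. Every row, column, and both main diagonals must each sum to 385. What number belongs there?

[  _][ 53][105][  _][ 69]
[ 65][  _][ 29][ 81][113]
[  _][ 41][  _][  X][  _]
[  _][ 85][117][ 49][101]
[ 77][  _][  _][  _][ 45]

125

Row 2 must total 385; the given cells sum to 288, so (2,2) = 97.
Using row 4: 85 + 117 + 49 + 101 + ? → (4,1) = 385 − 352 = 33.
Column 2 needs 385; the known cells sum to 276, so (5,2) = 109.
Column 5 needs 385; the known cells sum to 328, so (3,5) = 57.
The remaining cell in anti-diagonal is (3,3) = 385 − 312 = 73.
The remaining cell in column 3 is (5,3) = 385 − 324 = 61.
Main diagonal: 97 + 73 + 49 + 45 + ? = 385, so (1,1) = 121.
Row 1 needs 385; the known cells sum to 348, so (1,4) = 37.
The remaining cell in row 5 is (5,4) = 385 − 292 = 93.
The remaining cell in column 1 is (3,1) = 385 − 296 = 89.
Using column 4: 37 + 81 + 49 + 93 + ? → (3,4) = 385 − 260 = 125.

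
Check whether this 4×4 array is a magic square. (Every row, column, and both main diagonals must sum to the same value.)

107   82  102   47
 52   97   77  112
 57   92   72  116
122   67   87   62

Row 1: 107 + 82 + 102 + 47 = 338.
Row 2: 52 + 97 + 77 + 112 = 338.
Row 3: 57 + 92 + 72 + 116 = 337.
Row 4: 122 + 67 + 87 + 62 = 338.
Column 1: 107 + 52 + 57 + 122 = 338.
Column 2: 82 + 97 + 92 + 67 = 338.
Column 3: 102 + 77 + 72 + 87 = 338.
Column 4: 47 + 112 + 116 + 62 = 337.
Main diagonal: 107 + 97 + 72 + 62 = 338.
Anti-diagonal: 47 + 77 + 92 + 122 = 338.

No — column 3 sums to 338 but column 4 sums to 337.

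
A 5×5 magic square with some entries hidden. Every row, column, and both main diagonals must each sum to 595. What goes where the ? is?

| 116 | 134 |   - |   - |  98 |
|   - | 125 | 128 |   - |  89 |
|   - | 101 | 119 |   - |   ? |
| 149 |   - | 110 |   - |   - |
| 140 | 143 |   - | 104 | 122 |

155

Row 5: 140 + 143 + 104 + 122 + ? = 595, so (5,3) = 86.
Using column 2: 134 + 125 + 101 + 143 + ? → (4,2) = 595 − 503 = 92.
From column 3, 595 − (128 + 119 + 110 + 86) gives (1,3) = 152.
Main diagonal: 116 + 125 + 119 + 122 + ? = 595, so (4,4) = 113.
From anti-diagonal, 595 − (98 + 119 + 92 + 140) gives (2,4) = 146.
Using row 1: 116 + 134 + 152 + 98 + ? → (1,4) = 595 − 500 = 95.
Row 2 must total 595; the given cells sum to 488, so (2,1) = 107.
Row 4 needs 595; the known cells sum to 464, so (4,5) = 131.
Column 1: 116 + 107 + 149 + 140 + ? = 595, so (3,1) = 83.
The remaining cell in column 4 is (3,4) = 595 − 458 = 137.
Column 5 needs 595; the known cells sum to 440, so (3,5) = 155.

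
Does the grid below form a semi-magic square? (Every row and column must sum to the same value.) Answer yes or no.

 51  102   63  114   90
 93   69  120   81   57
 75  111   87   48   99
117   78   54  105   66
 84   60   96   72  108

Yes

Row 1: 51 + 102 + 63 + 114 + 90 = 420.
Row 2: 93 + 69 + 120 + 81 + 57 = 420.
Row 3: 75 + 111 + 87 + 48 + 99 = 420.
Row 4: 117 + 78 + 54 + 105 + 66 = 420.
Row 5: 84 + 60 + 96 + 72 + 108 = 420.
Column 1: 51 + 93 + 75 + 117 + 84 = 420.
Column 2: 102 + 69 + 111 + 78 + 60 = 420.
Column 3: 63 + 120 + 87 + 54 + 96 = 420.
Column 4: 114 + 81 + 48 + 105 + 72 = 420.
Column 5: 90 + 57 + 99 + 66 + 108 = 420.
All lines sum to 420.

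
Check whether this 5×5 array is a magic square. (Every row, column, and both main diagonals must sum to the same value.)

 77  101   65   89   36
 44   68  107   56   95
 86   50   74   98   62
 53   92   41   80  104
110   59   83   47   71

Row 1: 77 + 101 + 65 + 89 + 36 = 368.
Row 2: 44 + 68 + 107 + 56 + 95 = 370.
Row 3: 86 + 50 + 74 + 98 + 62 = 370.
Row 4: 53 + 92 + 41 + 80 + 104 = 370.
Row 5: 110 + 59 + 83 + 47 + 71 = 370.
Column 1: 77 + 44 + 86 + 53 + 110 = 370.
Column 2: 101 + 68 + 50 + 92 + 59 = 370.
Column 3: 65 + 107 + 74 + 41 + 83 = 370.
Column 4: 89 + 56 + 98 + 80 + 47 = 370.
Column 5: 36 + 95 + 62 + 104 + 71 = 368.
Main diagonal: 77 + 68 + 74 + 80 + 71 = 370.
Anti-diagonal: 36 + 56 + 74 + 92 + 110 = 368.

No — anti-diagonal sums to 368 but column 1 sums to 370.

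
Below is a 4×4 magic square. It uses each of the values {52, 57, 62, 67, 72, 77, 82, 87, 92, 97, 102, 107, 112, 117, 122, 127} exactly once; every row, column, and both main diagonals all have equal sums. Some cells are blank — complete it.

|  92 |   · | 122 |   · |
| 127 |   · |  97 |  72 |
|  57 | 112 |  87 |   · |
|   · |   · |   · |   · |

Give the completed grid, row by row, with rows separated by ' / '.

92 77 122 67 / 127 62 97 72 / 57 112 87 102 / 82 107 52 117

The 16 entries sum to 1432, so each line sums to 1432/4 = 358.
Row 2 must total 358; the given cells sum to 296, so (2,2) = 62.
Row 3 needs 358; the known cells sum to 256, so (3,4) = 102.
From column 1, 358 − (92 + 127 + 57) gives (4,1) = 82.
Using column 3: 122 + 97 + 87 + ? → (4,3) = 358 − 306 = 52.
Main diagonal needs 358; the known cells sum to 241, so (4,4) = 117.
Anti-diagonal needs 358; the known cells sum to 291, so (1,4) = 67.
Row 1: 92 + 122 + 67 + ? = 358, so (1,2) = 77.
Row 4: 82 + 52 + 117 + ? = 358, so (4,2) = 107.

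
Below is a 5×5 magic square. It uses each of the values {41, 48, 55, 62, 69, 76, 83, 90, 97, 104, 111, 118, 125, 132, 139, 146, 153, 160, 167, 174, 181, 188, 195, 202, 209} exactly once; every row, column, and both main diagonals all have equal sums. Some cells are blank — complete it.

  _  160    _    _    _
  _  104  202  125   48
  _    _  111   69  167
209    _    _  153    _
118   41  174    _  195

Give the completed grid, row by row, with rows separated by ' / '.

The 25 entries sum to 3125, so each line sums to 3125/5 = 625.
The remaining cell in row 2 is (2,1) = 625 − 479 = 146.
Row 5 must total 625; the given cells sum to 528, so (5,4) = 97.
Column 4 needs 625; the known cells sum to 444, so (1,4) = 181.
Main diagonal: 104 + 111 + 153 + 195 + ? = 625, so (1,1) = 62.
Column 1: 62 + 146 + 209 + 118 + ? = 625, so (3,1) = 90.
Row 3 needs 625; the known cells sum to 437, so (3,2) = 188.
Column 2: 160 + 104 + 188 + 41 + ? = 625, so (4,2) = 132.
Anti-diagonal must total 625; the given cells sum to 486, so (1,5) = 139.
Row 1: 62 + 160 + 181 + 139 + ? = 625, so (1,3) = 83.
The remaining cell in column 3 is (4,3) = 625 − 570 = 55.
The remaining cell in column 5 is (4,5) = 625 − 549 = 76.

62 160 83 181 139 / 146 104 202 125 48 / 90 188 111 69 167 / 209 132 55 153 76 / 118 41 174 97 195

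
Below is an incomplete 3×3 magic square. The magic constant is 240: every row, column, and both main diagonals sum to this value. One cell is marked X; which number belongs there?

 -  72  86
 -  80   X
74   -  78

76

Using row 1: 72 + 86 + ? → (1,1) = 240 − 158 = 82.
The remaining cell in row 3 is (3,2) = 240 − 152 = 88.
Column 1 needs 240; the known cells sum to 156, so (2,1) = 84.
Column 3 needs 240; the known cells sum to 164, so (2,3) = 76.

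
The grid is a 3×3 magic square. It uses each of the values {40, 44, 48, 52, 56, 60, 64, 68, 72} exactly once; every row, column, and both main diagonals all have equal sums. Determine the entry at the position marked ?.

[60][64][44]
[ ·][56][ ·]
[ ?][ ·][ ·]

68

The 9 entries sum to 504, so each line sums to 504/3 = 168.
Using column 2: 64 + 56 + ? → (3,2) = 168 − 120 = 48.
From main diagonal, 168 − (60 + 56) gives (3,3) = 52.
Anti-diagonal must total 168; the given cells sum to 100, so (3,1) = 68.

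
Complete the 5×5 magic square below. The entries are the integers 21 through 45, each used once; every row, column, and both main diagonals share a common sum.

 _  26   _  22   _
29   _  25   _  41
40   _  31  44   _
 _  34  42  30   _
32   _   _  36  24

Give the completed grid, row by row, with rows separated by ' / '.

43 26 39 22 35 / 29 37 25 33 41 / 40 23 31 44 27 / 21 34 42 30 38 / 32 45 28 36 24

The entries are 21 through 45, which sum to 825, so each line sums to 825/5 = 165.
Column 4 needs 165; the known cells sum to 132, so (2,4) = 33.
Using anti-diagonal: 33 + 31 + 34 + 32 + ? → (1,5) = 165 − 130 = 35.
Row 2 must total 165; the given cells sum to 128, so (2,2) = 37.
From main diagonal, 165 − (37 + 31 + 30 + 24) gives (1,1) = 43.
From row 1, 165 − (43 + 26 + 22 + 35) gives (1,3) = 39.
The remaining cell in column 1 is (4,1) = 165 − 144 = 21.
The remaining cell in column 3 is (5,3) = 165 − 137 = 28.
From row 4, 165 − (21 + 34 + 42 + 30) gives (4,5) = 38.
Row 5: 32 + 28 + 36 + 24 + ? = 165, so (5,2) = 45.
Column 2: 26 + 37 + 34 + 45 + ? = 165, so (3,2) = 23.
From column 5, 165 − (35 + 41 + 38 + 24) gives (3,5) = 27.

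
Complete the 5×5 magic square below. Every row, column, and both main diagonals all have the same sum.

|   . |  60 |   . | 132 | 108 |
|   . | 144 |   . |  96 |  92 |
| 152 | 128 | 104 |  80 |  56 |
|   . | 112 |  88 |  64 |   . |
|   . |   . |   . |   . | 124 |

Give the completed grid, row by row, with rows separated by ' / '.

Row 3 is already complete: 152 + 128 + 104 + 80 + 56 = 520, so that is the magic constant.
Column 2 must total 520; the given cells sum to 444, so (5,2) = 76.
Using column 4: 132 + 96 + 80 + 64 + ? → (5,4) = 520 − 372 = 148.
Using column 5: 108 + 92 + 56 + 124 + ? → (4,5) = 520 − 380 = 140.
Using main diagonal: 144 + 104 + 64 + 124 + ? → (1,1) = 520 − 436 = 84.
Anti-diagonal must total 520; the given cells sum to 420, so (5,1) = 100.
The remaining cell in row 1 is (1,3) = 520 − 384 = 136.
Row 4 needs 520; the known cells sum to 404, so (4,1) = 116.
Using row 5: 100 + 76 + 148 + 124 + ? → (5,3) = 520 − 448 = 72.
Column 1 needs 520; the known cells sum to 452, so (2,1) = 68.
Column 3: 136 + 104 + 88 + 72 + ? = 520, so (2,3) = 120.

84 60 136 132 108 / 68 144 120 96 92 / 152 128 104 80 56 / 116 112 88 64 140 / 100 76 72 148 124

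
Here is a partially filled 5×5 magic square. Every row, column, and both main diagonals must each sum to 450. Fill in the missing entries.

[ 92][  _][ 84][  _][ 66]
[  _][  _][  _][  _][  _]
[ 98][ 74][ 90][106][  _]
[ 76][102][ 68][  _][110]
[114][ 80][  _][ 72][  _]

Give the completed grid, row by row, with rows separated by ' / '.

Row 3 must total 450; the given cells sum to 368, so (3,5) = 82.
Using row 4: 76 + 102 + 68 + 110 + ? → (4,4) = 450 − 356 = 94.
Column 1 needs 450; the known cells sum to 380, so (2,1) = 70.
From anti-diagonal, 450 − (66 + 90 + 102 + 114) gives (2,4) = 78.
Column 4: 78 + 106 + 94 + 72 + ? = 450, so (1,4) = 100.
From row 1, 450 − (92 + 84 + 100 + 66) gives (1,2) = 108.
Column 2 needs 450; the known cells sum to 364, so (2,2) = 86.
Using main diagonal: 92 + 86 + 90 + 94 + ? → (5,5) = 450 − 362 = 88.
The remaining cell in row 5 is (5,3) = 450 − 354 = 96.
Column 3: 84 + 90 + 68 + 96 + ? = 450, so (2,3) = 112.
The remaining cell in column 5 is (2,5) = 450 − 346 = 104.

92 108 84 100 66 / 70 86 112 78 104 / 98 74 90 106 82 / 76 102 68 94 110 / 114 80 96 72 88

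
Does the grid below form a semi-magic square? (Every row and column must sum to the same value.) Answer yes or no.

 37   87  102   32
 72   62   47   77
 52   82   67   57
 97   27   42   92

Yes

Row 1: 37 + 87 + 102 + 32 = 258.
Row 2: 72 + 62 + 47 + 77 = 258.
Row 3: 52 + 82 + 67 + 57 = 258.
Row 4: 97 + 27 + 42 + 92 = 258.
Column 1: 37 + 72 + 52 + 97 = 258.
Column 2: 87 + 62 + 82 + 27 = 258.
Column 3: 102 + 47 + 67 + 42 = 258.
Column 4: 32 + 77 + 57 + 92 = 258.
All lines sum to 258.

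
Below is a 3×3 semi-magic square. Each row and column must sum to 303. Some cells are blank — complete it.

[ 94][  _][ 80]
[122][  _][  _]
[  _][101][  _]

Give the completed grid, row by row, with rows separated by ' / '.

94 129 80 / 122 73 108 / 87 101 115

Row 1 must total 303; the given cells sum to 174, so (1,2) = 129.
Using column 1: 94 + 122 + ? → (3,1) = 303 − 216 = 87.
Column 2: 129 + 101 + ? = 303, so (2,2) = 73.
Row 2 needs 303; the known cells sum to 195, so (2,3) = 108.
Using row 3: 87 + 101 + ? → (3,3) = 303 − 188 = 115.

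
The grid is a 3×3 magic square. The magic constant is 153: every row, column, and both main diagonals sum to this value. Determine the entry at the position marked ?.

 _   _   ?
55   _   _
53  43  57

Using column 1: 55 + 53 + ? → (1,1) = 153 − 108 = 45.
The remaining cell in main diagonal is (2,2) = 153 − 102 = 51.
Using anti-diagonal: 51 + 53 + ? → (1,3) = 153 − 104 = 49.

49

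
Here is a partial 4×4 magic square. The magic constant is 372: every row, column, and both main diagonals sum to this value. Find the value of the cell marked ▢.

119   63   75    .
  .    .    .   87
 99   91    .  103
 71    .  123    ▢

From row 1, 372 − (119 + 63 + 75) gives (1,4) = 115.
From row 3, 372 − (99 + 91 + 103) gives (3,3) = 79.
Column 1: 119 + 99 + 71 + ? = 372, so (2,1) = 83.
Column 3 needs 372; the known cells sum to 277, so (2,3) = 95.
Using column 4: 115 + 87 + 103 + ? → (4,4) = 372 − 305 = 67.

67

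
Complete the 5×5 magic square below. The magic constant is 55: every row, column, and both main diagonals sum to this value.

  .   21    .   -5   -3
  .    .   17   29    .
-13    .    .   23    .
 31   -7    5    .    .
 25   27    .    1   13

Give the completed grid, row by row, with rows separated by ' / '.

9 21 33 -5 -3 / 3 15 17 29 -9 / -13 -1 11 23 35 / 31 -7 5 7 19 / 25 27 -11 1 13

Row 5: 25 + 27 + 1 + 13 + ? = 55, so (5,3) = -11.
Using column 4: -5 + 29 + 23 + 1 + ? → (4,4) = 55 − 48 = 7.
Anti-diagonal must total 55; the given cells sum to 44, so (3,3) = 11.
Row 4 must total 55; the given cells sum to 36, so (4,5) = 19.
The remaining cell in column 3 is (1,3) = 55 − 22 = 33.
From row 1, 55 − (21 + 33 + (-5) + (-3)) gives (1,1) = 9.
From column 1, 55 − (9 + (-13) + 31 + 25) gives (2,1) = 3.
Main diagonal needs 55; the known cells sum to 40, so (2,2) = 15.
From row 2, 55 − (3 + 15 + 17 + 29) gives (2,5) = -9.
Using column 2: 21 + 15 + (-7) + 27 + ? → (3,2) = 55 − 56 = -1.
Column 5 needs 55; the known cells sum to 20, so (3,5) = 35.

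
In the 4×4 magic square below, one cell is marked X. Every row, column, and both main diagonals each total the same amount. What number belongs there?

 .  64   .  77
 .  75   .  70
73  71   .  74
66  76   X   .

Column 2 is complete and sums to 286; that is the magic constant.
Row 3 needs 286; the known cells sum to 218, so (3,3) = 68.
The remaining cell in column 4 is (4,4) = 286 − 221 = 65.
From main diagonal, 286 − (75 + 68 + 65) gives (1,1) = 78.
Using anti-diagonal: 77 + 71 + 66 + ? → (2,3) = 286 − 214 = 72.
Using row 1: 78 + 64 + 77 + ? → (1,3) = 286 − 219 = 67.
Row 2 needs 286; the known cells sum to 217, so (2,1) = 69.
Row 4: 66 + 76 + 65 + ? = 286, so (4,3) = 79.

79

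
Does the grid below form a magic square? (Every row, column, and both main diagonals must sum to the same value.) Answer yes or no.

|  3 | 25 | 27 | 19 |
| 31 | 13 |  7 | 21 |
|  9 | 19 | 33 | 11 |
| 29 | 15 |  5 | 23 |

Row 1: 3 + 25 + 27 + 19 = 74.
Row 2: 31 + 13 + 7 + 21 = 72.
Row 3: 9 + 19 + 33 + 11 = 72.
Row 4: 29 + 15 + 5 + 23 = 72.
Column 1: 3 + 31 + 9 + 29 = 72.
Column 2: 25 + 13 + 19 + 15 = 72.
Column 3: 27 + 7 + 33 + 5 = 72.
Column 4: 19 + 21 + 11 + 23 = 74.
Main diagonal: 3 + 13 + 33 + 23 = 72.
Anti-diagonal: 19 + 7 + 19 + 29 = 74.

No — row 3 sums to 72 but column 4 sums to 74.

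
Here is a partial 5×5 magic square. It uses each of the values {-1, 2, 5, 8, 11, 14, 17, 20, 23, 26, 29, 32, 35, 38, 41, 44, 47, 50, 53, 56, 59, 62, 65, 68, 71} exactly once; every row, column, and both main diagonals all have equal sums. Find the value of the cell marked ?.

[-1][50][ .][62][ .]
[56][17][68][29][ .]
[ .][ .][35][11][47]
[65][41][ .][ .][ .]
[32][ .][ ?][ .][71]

The 25 entries sum to 875, so each line sums to 875/5 = 175.
From row 2, 175 − (56 + 17 + 68 + 29) gives (2,5) = 5.
Using column 1: -1 + 56 + 65 + 32 + ? → (3,1) = 175 − 152 = 23.
Main diagonal must total 175; the given cells sum to 122, so (4,4) = 53.
The remaining cell in anti-diagonal is (1,5) = 175 − 137 = 38.
Row 1: -1 + 50 + 62 + 38 + ? = 175, so (1,3) = 26.
Row 3 must total 175; the given cells sum to 116, so (3,2) = 59.
Column 2 needs 175; the known cells sum to 167, so (5,2) = 8.
Column 4: 62 + 29 + 11 + 53 + ? = 175, so (5,4) = 20.
Column 5: 38 + 5 + 47 + 71 + ? = 175, so (4,5) = 14.
Row 4: 65 + 41 + 53 + 14 + ? = 175, so (4,3) = 2.
Row 5: 32 + 8 + 20 + 71 + ? = 175, so (5,3) = 44.

44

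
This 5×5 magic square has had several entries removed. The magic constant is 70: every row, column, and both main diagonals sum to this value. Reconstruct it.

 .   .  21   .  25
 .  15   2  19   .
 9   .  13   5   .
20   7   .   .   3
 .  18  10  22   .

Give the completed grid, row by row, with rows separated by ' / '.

The remaining cell in column 3 is (4,3) = 70 − 46 = 24.
Anti-diagonal must total 70; the given cells sum to 64, so (5,1) = 6.
Row 4: 20 + 7 + 24 + 3 + ? = 70, so (4,4) = 16.
Row 5 must total 70; the given cells sum to 56, so (5,5) = 14.
Column 4 needs 70; the known cells sum to 62, so (1,4) = 8.
Main diagonal: 15 + 13 + 16 + 14 + ? = 70, so (1,1) = 12.
Row 1 must total 70; the given cells sum to 66, so (1,2) = 4.
From column 1, 70 − (12 + 9 + 20 + 6) gives (2,1) = 23.
From column 2, 70 − (4 + 15 + 7 + 18) gives (3,2) = 26.
Row 2: 23 + 15 + 2 + 19 + ? = 70, so (2,5) = 11.
From row 3, 70 − (9 + 26 + 13 + 5) gives (3,5) = 17.

12 4 21 8 25 / 23 15 2 19 11 / 9 26 13 5 17 / 20 7 24 16 3 / 6 18 10 22 14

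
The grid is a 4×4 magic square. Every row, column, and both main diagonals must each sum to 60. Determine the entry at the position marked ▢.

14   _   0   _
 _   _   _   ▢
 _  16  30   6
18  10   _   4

Row 3 must total 60; the given cells sum to 52, so (3,1) = 8.
Row 4: 18 + 10 + 4 + ? = 60, so (4,3) = 28.
Column 1 must total 60; the given cells sum to 40, so (2,1) = 20.
Column 3 needs 60; the known cells sum to 58, so (2,3) = 2.
Main diagonal needs 60; the known cells sum to 48, so (2,2) = 12.
From anti-diagonal, 60 − (2 + 16 + 18) gives (1,4) = 24.
Using row 1: 14 + 0 + 24 + ? → (1,2) = 60 − 38 = 22.
Row 2 needs 60; the known cells sum to 34, so (2,4) = 26.

26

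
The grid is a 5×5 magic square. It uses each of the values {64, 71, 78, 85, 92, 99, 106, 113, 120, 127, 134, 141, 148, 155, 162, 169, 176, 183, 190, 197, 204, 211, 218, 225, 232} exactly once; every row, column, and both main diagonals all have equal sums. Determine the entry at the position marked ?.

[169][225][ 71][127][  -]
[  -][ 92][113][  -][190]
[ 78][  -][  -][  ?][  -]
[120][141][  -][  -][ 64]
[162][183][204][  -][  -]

176

The 25 entries sum to 3700, so each line sums to 3700/5 = 740.
The remaining cell in row 1 is (1,5) = 740 − 592 = 148.
From column 1, 740 − (169 + 78 + 120 + 162) gives (2,1) = 211.
Column 2: 225 + 92 + 141 + 183 + ? = 740, so (3,2) = 99.
From row 2, 740 − (211 + 92 + 113 + 190) gives (2,4) = 134.
The remaining cell in anti-diagonal is (3,3) = 740 − 585 = 155.
The remaining cell in column 3 is (4,3) = 740 − 543 = 197.
Row 4 needs 740; the known cells sum to 522, so (4,4) = 218.
Main diagonal must total 740; the given cells sum to 634, so (5,5) = 106.
Using row 5: 162 + 183 + 204 + 106 + ? → (5,4) = 740 − 655 = 85.
From column 4, 740 − (127 + 134 + 218 + 85) gives (3,4) = 176.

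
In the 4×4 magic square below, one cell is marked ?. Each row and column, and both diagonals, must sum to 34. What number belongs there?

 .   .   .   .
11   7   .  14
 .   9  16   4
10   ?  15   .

Row 2 needs 34; the known cells sum to 32, so (2,3) = 2.
The remaining cell in row 3 is (3,1) = 34 − 29 = 5.
Column 1: 11 + 5 + 10 + ? = 34, so (1,1) = 8.
Column 3 must total 34; the given cells sum to 33, so (1,3) = 1.
Main diagonal must total 34; the given cells sum to 31, so (4,4) = 3.
The remaining cell in anti-diagonal is (1,4) = 34 − 21 = 13.
Row 1 must total 34; the given cells sum to 22, so (1,2) = 12.
Row 4 needs 34; the known cells sum to 28, so (4,2) = 6.

6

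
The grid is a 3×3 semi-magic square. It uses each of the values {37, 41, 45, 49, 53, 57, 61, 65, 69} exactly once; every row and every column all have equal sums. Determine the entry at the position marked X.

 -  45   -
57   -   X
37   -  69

The 9 entries sum to 477, so each line sums to 477/3 = 159.
Row 3 must total 159; the given cells sum to 106, so (3,2) = 53.
The remaining cell in column 1 is (1,1) = 159 − 94 = 65.
From column 2, 159 − (45 + 53) gives (2,2) = 61.
Using row 1: 65 + 45 + ? → (1,3) = 159 − 110 = 49.
Row 2: 57 + 61 + ? = 159, so (2,3) = 41.

41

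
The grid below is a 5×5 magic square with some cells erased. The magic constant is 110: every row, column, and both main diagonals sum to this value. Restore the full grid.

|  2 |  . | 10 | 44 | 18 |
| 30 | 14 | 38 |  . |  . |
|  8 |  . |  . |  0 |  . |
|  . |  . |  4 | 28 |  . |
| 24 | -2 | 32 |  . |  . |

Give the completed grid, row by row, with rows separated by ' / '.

2 36 10 44 18 / 30 14 38 22 6 / 8 42 26 0 34 / 46 20 4 28 12 / 24 -2 32 16 40

The remaining cell in row 1 is (1,2) = 110 − 74 = 36.
Column 1 must total 110; the given cells sum to 64, so (4,1) = 46.
Column 3 needs 110; the known cells sum to 84, so (3,3) = 26.
The remaining cell in main diagonal is (5,5) = 110 − 70 = 40.
Using row 5: 24 + (-2) + 32 + 40 + ? → (5,4) = 110 − 94 = 16.
From column 4, 110 − (44 + 0 + 28 + 16) gives (2,4) = 22.
Anti-diagonal needs 110; the known cells sum to 90, so (4,2) = 20.
Row 2: 30 + 14 + 38 + 22 + ? = 110, so (2,5) = 6.
From row 4, 110 − (46 + 20 + 4 + 28) gives (4,5) = 12.
The remaining cell in column 2 is (3,2) = 110 − 68 = 42.
The remaining cell in column 5 is (3,5) = 110 − 76 = 34.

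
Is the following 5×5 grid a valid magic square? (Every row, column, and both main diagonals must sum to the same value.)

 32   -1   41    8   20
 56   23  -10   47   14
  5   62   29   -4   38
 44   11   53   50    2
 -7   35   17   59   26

Row 1: 32 + (-1) + 41 + 8 + 20 = 100.
Row 2: 56 + 23 + (-10) + 47 + 14 = 130.
Row 3: 5 + 62 + 29 + (-4) + 38 = 130.
Row 4: 44 + 11 + 53 + 50 + 2 = 160.
Row 5: -7 + 35 + 17 + 59 + 26 = 130.
Column 1: 32 + 56 + 5 + 44 + (-7) = 130.
Column 2: -1 + 23 + 62 + 11 + 35 = 130.
Column 3: 41 + (-10) + 29 + 53 + 17 = 130.
Column 4: 8 + 47 + (-4) + 50 + 59 = 160.
Column 5: 20 + 14 + 38 + 2 + 26 = 100.
Main diagonal: 32 + 23 + 29 + 50 + 26 = 160.
Anti-diagonal: 20 + 47 + 29 + 11 + (-7) = 100.

No — column 5 sums to 100 but column 3 sums to 130.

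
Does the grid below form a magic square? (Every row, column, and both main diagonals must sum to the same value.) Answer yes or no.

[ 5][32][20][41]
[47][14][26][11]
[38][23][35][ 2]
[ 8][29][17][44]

Yes

Row 1: 5 + 32 + 20 + 41 = 98.
Row 2: 47 + 14 + 26 + 11 = 98.
Row 3: 38 + 23 + 35 + 2 = 98.
Row 4: 8 + 29 + 17 + 44 = 98.
Column 1: 5 + 47 + 38 + 8 = 98.
Column 2: 32 + 14 + 23 + 29 = 98.
Column 3: 20 + 26 + 35 + 17 = 98.
Column 4: 41 + 11 + 2 + 44 = 98.
Main diagonal: 5 + 14 + 35 + 44 = 98.
Anti-diagonal: 41 + 26 + 23 + 8 = 98.
All lines sum to 98.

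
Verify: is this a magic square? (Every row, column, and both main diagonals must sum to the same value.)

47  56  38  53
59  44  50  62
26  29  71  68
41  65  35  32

No — column 4 sums to 215 but row 3 sums to 194.

Row 1: 47 + 56 + 38 + 53 = 194.
Row 2: 59 + 44 + 50 + 62 = 215.
Row 3: 26 + 29 + 71 + 68 = 194.
Row 4: 41 + 65 + 35 + 32 = 173.
Column 1: 47 + 59 + 26 + 41 = 173.
Column 2: 56 + 44 + 29 + 65 = 194.
Column 3: 38 + 50 + 71 + 35 = 194.
Column 4: 53 + 62 + 68 + 32 = 215.
Main diagonal: 47 + 44 + 71 + 32 = 194.
Anti-diagonal: 53 + 50 + 29 + 41 = 173.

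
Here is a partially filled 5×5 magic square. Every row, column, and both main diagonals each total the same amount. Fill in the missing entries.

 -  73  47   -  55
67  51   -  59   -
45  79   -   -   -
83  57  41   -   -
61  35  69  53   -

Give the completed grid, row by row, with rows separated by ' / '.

Column 2 is already complete: 73 + 51 + 79 + 57 + 35 = 295, so that is the magic constant.
From row 5, 295 − (61 + 35 + 69 + 53) gives (5,5) = 77.
Column 1: 67 + 45 + 83 + 61 + ? = 295, so (1,1) = 39.
Anti-diagonal: 55 + 59 + 57 + 61 + ? = 295, so (3,3) = 63.
From row 1, 295 − (39 + 73 + 47 + 55) gives (1,4) = 81.
Using column 3: 47 + 63 + 41 + 69 + ? → (2,3) = 295 − 220 = 75.
Main diagonal needs 295; the known cells sum to 230, so (4,4) = 65.
Using row 2: 67 + 51 + 75 + 59 + ? → (2,5) = 295 − 252 = 43.
Row 4: 83 + 57 + 41 + 65 + ? = 295, so (4,5) = 49.
Column 4: 81 + 59 + 65 + 53 + ? = 295, so (3,4) = 37.
From column 5, 295 − (55 + 43 + 49 + 77) gives (3,5) = 71.

39 73 47 81 55 / 67 51 75 59 43 / 45 79 63 37 71 / 83 57 41 65 49 / 61 35 69 53 77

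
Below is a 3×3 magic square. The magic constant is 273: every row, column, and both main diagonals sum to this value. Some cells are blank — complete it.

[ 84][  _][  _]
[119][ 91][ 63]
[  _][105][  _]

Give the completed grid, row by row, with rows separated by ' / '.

84 77 112 / 119 91 63 / 70 105 98

The remaining cell in column 1 is (3,1) = 273 − 203 = 70.
From column 2, 273 − (91 + 105) gives (1,2) = 77.
From main diagonal, 273 − (84 + 91) gives (3,3) = 98.
The remaining cell in anti-diagonal is (1,3) = 273 − 161 = 112.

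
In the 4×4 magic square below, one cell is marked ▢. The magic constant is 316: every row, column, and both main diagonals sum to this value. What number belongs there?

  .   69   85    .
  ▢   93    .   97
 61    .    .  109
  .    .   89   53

49

Using column 4: 97 + 109 + 53 + ? → (1,4) = 316 − 259 = 57.
The remaining cell in row 1 is (1,1) = 316 − 211 = 105.
Main diagonal: 105 + 93 + 53 + ? = 316, so (3,3) = 65.
Using row 3: 61 + 65 + 109 + ? → (3,2) = 316 − 235 = 81.
The remaining cell in column 2 is (4,2) = 316 − 243 = 73.
The remaining cell in column 3 is (2,3) = 316 − 239 = 77.
Anti-diagonal must total 316; the given cells sum to 215, so (4,1) = 101.
Row 2: 93 + 77 + 97 + ? = 316, so (2,1) = 49.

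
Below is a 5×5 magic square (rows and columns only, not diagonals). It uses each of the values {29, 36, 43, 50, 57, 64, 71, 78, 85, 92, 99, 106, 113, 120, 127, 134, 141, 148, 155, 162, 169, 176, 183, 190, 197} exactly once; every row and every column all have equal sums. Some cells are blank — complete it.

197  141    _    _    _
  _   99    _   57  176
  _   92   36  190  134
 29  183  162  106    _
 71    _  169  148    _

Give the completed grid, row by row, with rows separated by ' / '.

The 25 entries sum to 2825, so each line sums to 2825/5 = 565.
Row 3: 92 + 36 + 190 + 134 + ? = 565, so (3,1) = 113.
Row 4 must total 565; the given cells sum to 480, so (4,5) = 85.
Column 1: 197 + 113 + 29 + 71 + ? = 565, so (2,1) = 155.
Using column 2: 141 + 99 + 92 + 183 + ? → (5,2) = 565 − 515 = 50.
Column 4: 57 + 190 + 106 + 148 + ? = 565, so (1,4) = 64.
Using row 2: 155 + 99 + 57 + 176 + ? → (2,3) = 565 − 487 = 78.
Row 5 must total 565; the given cells sum to 438, so (5,5) = 127.
Column 3 needs 565; the known cells sum to 445, so (1,3) = 120.
Using column 5: 176 + 134 + 85 + 127 + ? → (1,5) = 565 − 522 = 43.

197 141 120 64 43 / 155 99 78 57 176 / 113 92 36 190 134 / 29 183 162 106 85 / 71 50 169 148 127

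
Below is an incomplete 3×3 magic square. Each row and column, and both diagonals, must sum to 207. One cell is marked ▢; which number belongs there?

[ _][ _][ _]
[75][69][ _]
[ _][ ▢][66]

Row 2 needs 207; the known cells sum to 144, so (2,3) = 63.
Column 3 must total 207; the given cells sum to 129, so (1,3) = 78.
Main diagonal: 69 + 66 + ? = 207, so (1,1) = 72.
From anti-diagonal, 207 − (78 + 69) gives (3,1) = 60.
Row 1 needs 207; the known cells sum to 150, so (1,2) = 57.
The remaining cell in row 3 is (3,2) = 207 − 126 = 81.

81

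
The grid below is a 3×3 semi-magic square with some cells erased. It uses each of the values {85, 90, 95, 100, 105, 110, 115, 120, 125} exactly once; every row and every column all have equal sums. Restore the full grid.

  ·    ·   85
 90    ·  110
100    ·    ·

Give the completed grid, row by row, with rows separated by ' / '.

125 105 85 / 90 115 110 / 100 95 120

The 9 entries sum to 945, so each line sums to 945/3 = 315.
From row 2, 315 − (90 + 110) gives (2,2) = 115.
Column 1 needs 315; the known cells sum to 190, so (1,1) = 125.
From column 3, 315 − (85 + 110) gives (3,3) = 120.
From row 1, 315 − (125 + 85) gives (1,2) = 105.
The remaining cell in row 3 is (3,2) = 315 − 220 = 95.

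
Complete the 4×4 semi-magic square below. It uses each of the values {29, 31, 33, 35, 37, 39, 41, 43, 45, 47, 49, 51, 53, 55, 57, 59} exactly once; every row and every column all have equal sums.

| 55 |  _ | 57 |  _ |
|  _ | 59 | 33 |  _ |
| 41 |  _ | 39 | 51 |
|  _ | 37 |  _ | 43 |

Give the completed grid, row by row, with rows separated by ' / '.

55 35 57 29 / 31 59 33 53 / 41 45 39 51 / 49 37 47 43

The 16 entries sum to 704, so each line sums to 704/4 = 176.
Row 3 must total 176; the given cells sum to 131, so (3,2) = 45.
Using column 2: 59 + 45 + 37 + ? → (1,2) = 176 − 141 = 35.
Using column 3: 57 + 33 + 39 + ? → (4,3) = 176 − 129 = 47.
Using row 1: 55 + 35 + 57 + ? → (1,4) = 176 − 147 = 29.
The remaining cell in row 4 is (4,1) = 176 − 127 = 49.
Column 1 must total 176; the given cells sum to 145, so (2,1) = 31.
Column 4: 29 + 51 + 43 + ? = 176, so (2,4) = 53.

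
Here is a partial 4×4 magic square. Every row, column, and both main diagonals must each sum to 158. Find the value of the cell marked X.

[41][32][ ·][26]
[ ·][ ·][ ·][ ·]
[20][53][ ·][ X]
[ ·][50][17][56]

47

Row 1: 41 + 32 + 26 + ? = 158, so (1,3) = 59.
Row 4: 50 + 17 + 56 + ? = 158, so (4,1) = 35.
Column 1: 41 + 20 + 35 + ? = 158, so (2,1) = 62.
Column 2: 32 + 53 + 50 + ? = 158, so (2,2) = 23.
Main diagonal needs 158; the known cells sum to 120, so (3,3) = 38.
Using anti-diagonal: 26 + 53 + 35 + ? → (2,3) = 158 − 114 = 44.
Row 2: 62 + 23 + 44 + ? = 158, so (2,4) = 29.
Row 3 must total 158; the given cells sum to 111, so (3,4) = 47.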